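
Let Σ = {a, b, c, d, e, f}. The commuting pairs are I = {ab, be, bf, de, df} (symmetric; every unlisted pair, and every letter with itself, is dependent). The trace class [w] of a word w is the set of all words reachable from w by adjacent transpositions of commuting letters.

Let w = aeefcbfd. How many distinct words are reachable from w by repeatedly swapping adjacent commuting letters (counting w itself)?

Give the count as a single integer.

3

#0=a has no predecessor
#1=e depends on [0:a]
#2=e depends on [1:e]
#3=f depends on [2:e]
#4=c depends on [3:f]
#5=b depends on [4:c]
#6=f depends on [4:c]
#7=d depends on [5:b]
sources: [0:a]
N(rest) = Σ N(rest − s) over sources s of rest; N(one piece) = 1:
  size 1 → [6]=1  [7]=1
  size 2 → [5,7]=1  [6,7]=2
  size 3 → [5,6,7]=3
  size 4 → [4,5,6,7]=3
  size 5 → [3,4,5,6,7]=3
  size 6 → [2,3,4,5,6,7]=3
  first=0(a) contributes 3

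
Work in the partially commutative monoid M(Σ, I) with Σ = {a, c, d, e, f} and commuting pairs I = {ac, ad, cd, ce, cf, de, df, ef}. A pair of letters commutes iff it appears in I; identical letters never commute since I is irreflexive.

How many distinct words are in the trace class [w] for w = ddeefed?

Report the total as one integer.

piece 0:d — minimal
piece 1:d rests on {0:d}
piece 2:e — minimal
piece 3:e rests on {2:e}
piece 4:f — minimal
piece 5:e rests on {3:e}
piece 6:d rests on {1:d}
minimal pieces: {0:d, 2:e, 4:f}
ways to finish when only these pieces remain (= sum over removing one remaining piece with nothing left below it):
  1 left: {4}→1  {5}→1  {6}→1
  2 left: {1,6}→1  {3,5}→1  {4,5}→2  {4,6}→2  {5,6}→2
  3 left: {0,1,6}→1  {1,4,6}→3  {1,5,6}→3  {2,3,5}→1  {3,4,5}→3  {3,5,6}→3  {4,5,6}→6
  4 left: {0,1,4,6}→4  {0,1,5,6}→4  {1,3,5,6}→6  {1,4,5,6}→12  {2,3,4,5}→4  {2,3,5,6}→4  {3,4,5,6}→12
  5 left: {0,1,3,5,6}→10  {0,1,4,5,6}→20  {1,2,3,5,6}→10  {1,3,4,5,6}→30  {2,3,4,5,6}→20
  placing 0:d first → 60 extensions
  placing 2:e first → 60 extensions
  placing 4:f first → 20 extensions
total linear extensions = 140

140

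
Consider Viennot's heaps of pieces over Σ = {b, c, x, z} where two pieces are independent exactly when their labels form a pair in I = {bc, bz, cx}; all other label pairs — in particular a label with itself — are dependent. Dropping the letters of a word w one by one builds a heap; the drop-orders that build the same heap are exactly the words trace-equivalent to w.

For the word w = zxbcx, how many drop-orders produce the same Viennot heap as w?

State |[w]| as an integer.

4

drop 0:z onto floor
drop 1:x onto {0:z}
drop 2:b onto {1:x}
drop 3:c onto {0:z}
drop 4:x onto {2:b}
ground layer = {0:z}
drop-orders for the pieces not yet dropped (sum over which currently-grounded one goes next):
  1 to go: {3} 1  {4} 1
  2 to go: {2,4} 1  {3,4} 2
  3 to go: {1,2,4} 1  {2,3,4} 3
  if 0:z drops first: 4 orders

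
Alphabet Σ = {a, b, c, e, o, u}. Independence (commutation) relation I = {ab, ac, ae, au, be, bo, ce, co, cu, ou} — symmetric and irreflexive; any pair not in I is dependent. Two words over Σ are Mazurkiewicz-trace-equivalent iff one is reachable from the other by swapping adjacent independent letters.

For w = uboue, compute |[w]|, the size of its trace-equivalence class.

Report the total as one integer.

4

0(u) covers ∅
1(b) covers 0:u
2(o) covers ∅
3(u) covers 1:b
4(e) covers 2:o, 3:u
floor of heap: 0:u, 2:o
completions by unplaced set U, small U first (add the entries for U minus each lowest piece of U):
  |U|=1: {4}:1
  |U|=2: {2,4}:1  {3,4}:1
  |U|=3: {1,3,4}:1  {2,3,4}:2
  start at 0(u): 3
  start at 2(o): 1
sum over floor = 4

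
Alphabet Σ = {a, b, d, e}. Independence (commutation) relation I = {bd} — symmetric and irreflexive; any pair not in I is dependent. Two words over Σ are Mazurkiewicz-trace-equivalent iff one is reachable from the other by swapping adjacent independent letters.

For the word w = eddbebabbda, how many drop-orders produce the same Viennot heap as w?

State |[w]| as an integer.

9

#0=e has no predecessor
#1=d depends on [0:e]
#2=d depends on [1:d]
#3=b depends on [0:e]
#4=e depends on [2:d, 3:b]
#5=b depends on [4:e]
#6=a depends on [5:b]
#7=b depends on [6:a]
#8=b depends on [7:b]
#9=d depends on [6:a]
#10=a depends on [8:b, 9:d]
sources: [0:e]
N(rest) = Σ N(rest − s) over sources s of rest; N(one piece) = 1:
  size 1 → [10]=1
  size 2 → [8,10]=1  [9,10]=1
  size 3 → [7,8,10]=1  [8,9,10]=2
  size 4 → [7,8,9,10]=3
  size 5 → [6,7,8,9,10]=3
  size 6 → [5,6,7,8,9,10]=3
  size 7 → [4,5,6,7,8,9,10]=3
  size 8 → [2,4,5,6,7,8,9,10]=3  [3,4,5,6,7,8,9,10]=3
  size 9 → [1,2,4,5,6,7,8,9,10]=3  [2,3,4,5,6,7,8,9,10]=6
  first=0(e) contributes 9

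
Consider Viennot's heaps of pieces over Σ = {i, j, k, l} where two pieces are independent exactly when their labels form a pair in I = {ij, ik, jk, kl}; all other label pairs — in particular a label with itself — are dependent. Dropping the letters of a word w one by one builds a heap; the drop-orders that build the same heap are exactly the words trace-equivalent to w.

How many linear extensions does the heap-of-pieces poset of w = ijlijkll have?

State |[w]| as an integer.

#0=i has no predecessor
#1=j has no predecessor
#2=l depends on [0:i, 1:j]
#3=i depends on [2:l]
#4=j depends on [2:l]
#5=k has no predecessor
#6=l depends on [3:i, 4:j]
#7=l depends on [6:l]
sources: [0:i, 1:j, 5:k]
N(rest) = Σ N(rest − s) over sources s of rest; N(one piece) = 1:
  size 1 → [5]=1  [7]=1
  size 2 → [5,7]=2  [6,7]=1
  size 3 → [3,6,7]=1  [4,6,7]=1  [5,6,7]=3
  size 4 → [3,4,6,7]=2  [3,5,6,7]=4  [4,5,6,7]=4
  size 5 → [2,3,4,6,7]=2  [3,4,5,6,7]=10
  size 6 → [0,2,3,4,6,7]=2  [1,2,3,4,6,7]=2  [2,3,4,5,6,7]=12
  first=0(i) contributes 14
  first=1(j) contributes 14
  first=5(k) contributes 4
|[w]| = 32

32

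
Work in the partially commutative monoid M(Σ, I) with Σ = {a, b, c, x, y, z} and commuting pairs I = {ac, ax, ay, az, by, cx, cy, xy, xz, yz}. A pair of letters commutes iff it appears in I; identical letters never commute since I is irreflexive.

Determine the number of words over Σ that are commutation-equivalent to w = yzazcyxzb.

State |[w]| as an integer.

1080

piece 0:y — minimal
piece 1:z — minimal
piece 2:a — minimal
piece 3:z rests on {1:z}
piece 4:c rests on {3:z}
piece 5:y rests on {0:y}
piece 6:x — minimal
piece 7:z rests on {4:c}
piece 8:b rests on {2:a, 6:x, 7:z}
minimal pieces: {0:y, 1:z, 2:a, 6:x}
ways to finish when only these pieces remain (= sum over removing one remaining piece with nothing left below it):
  1 left: {5}→1  {8}→1
  2 left: {0,5}→1  {2,8}→1  {5,8}→2  {6,8}→1  {7,8}→1
  3 left: {0,5,8}→3  {2,5,8}→3  {2,6,8}→2  {2,7,8}→2  {4,7,8}→1  {5,6,8}→3  {5,7,8}→3  {6,7,8}→2
  4 left: {0,2,5,8}→6  {0,5,6,8}→6  {0,5,7,8}→6  {2,4,7,8}→3  {2,5,6,8}→8  {2,5,7,8}→8  {2,6,7,8}→6  {3,4,7,8}→1  {4,5,7,8}→4  {4,6,7,8}→3  {5,6,7,8}→8
  5 left: {0,2,5,6,8}→20  {0,2,5,7,8}→20  {0,4,5,7,8}→10  {0,5,6,7,8}→20  {1,3,4,7,8}→1  {2,3,4,7,8}→4  {2,4,5,7,8}→15  {2,4,6,7,8}→12  {2,5,6,7,8}→30  {3,4,5,7,8}→5  {3,4,6,7,8}→4  {4,5,6,7,8}→15
  6 left: {0,2,4,5,7,8}→45  {0,2,5,6,7,8}→90  {0,3,4,5,7,8}→15  {0,4,5,6,7,8}→45  {1,2,3,4,7,8}→5  {1,3,4,5,7,8}→6  {1,3,4,6,7,8}→5  {2,3,4,5,7,8}→24  {2,3,4,6,7,8}→20  {2,4,5,6,7,8}→72  {3,4,5,6,7,8}→24
  7 left: {0,1,3,4,5,7,8}→21  {0,2,3,4,5,7,8}→84  {0,2,4,5,6,7,8}→252  {0,3,4,5,6,7,8}→84  {1,2,3,4,5,7,8}→35  {1,2,3,4,6,7,8}→30  {1,3,4,5,6,7,8}→35  {2,3,4,5,6,7,8}→140
  placing 0:y first → 240 extensions
  placing 1:z first → 560 extensions
  placing 2:a first → 140 extensions
  placing 6:x first → 140 extensions
total linear extensions = 1080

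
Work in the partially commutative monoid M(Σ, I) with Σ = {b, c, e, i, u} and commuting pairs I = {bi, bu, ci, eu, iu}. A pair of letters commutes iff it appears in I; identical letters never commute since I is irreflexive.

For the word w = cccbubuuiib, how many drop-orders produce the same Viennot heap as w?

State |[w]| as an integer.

1100

drop 0:c onto floor
drop 1:c onto {0:c}
drop 2:c onto {1:c}
drop 3:b onto {2:c}
drop 4:u onto {2:c}
drop 5:b onto {3:b}
drop 6:u onto {4:u}
drop 7:u onto {6:u}
drop 8:i onto floor
drop 9:i onto {8:i}
drop 10:b onto {5:b}
ground layer = {0:c, 8:i}
drop-orders for the pieces not yet dropped (sum over which currently-grounded one goes next):
  1 to go: {7} 1  {9} 1  {10} 1
  2 to go: {5,10} 1  {6,7} 1  {7,9} 2  {7,10} 2  {8,9} 1  {9,10} 2
  3 to go: {3,5,10} 1  {4,6,7} 1  {5,7,10} 3  {5,9,10} 3  {6,7,9} 3  {6,7,10} 3  {7,8,9} 3  {7,9,10} 6  {8,9,10} 3
  4 to go: {3,5,7,10} 4  {3,5,9,10} 4  {4,6,7,9} 4  {4,6,7,10} 4  {5,6,7,10} 6  {5,7,9,10} 12  {5,8,9,10} 6  {6,7,8,9} 6  {6,7,9,10} 12  {7,8,9,10} 12
  5 to go: {3,5,6,7,10} 10  {3,5,7,9,10} 20  {3,5,8,9,10} 10  {4,5,6,7,10} 10  {4,6,7,8,9} 10  {4,6,7,9,10} 20  {5,6,7,9,10} 30  {5,7,8,9,10} 30  {6,7,8,9,10} 30
  6 to go: {3,4,5,6,7,10} 20  {3,5,6,7,9,10} 60  {3,5,7,8,9,10} 60  {4,5,6,7,9,10} 60  {4,6,7,8,9,10} 60  {5,6,7,8,9,10} 90
  7 to go: {2,3,4,5,6,7,10} 20  {3,4,5,6,7,9,10} 140  {3,5,6,7,8,9,10} 210  {4,5,6,7,8,9,10} 210
  8 to go: {1,2,3,4,5,6,7,10} 20  {2,3,4,5,6,7,9,10} 160  {3,4,5,6,7,8,9,10} 560
  9 to go: {0,1,2,3,4,5,6,7,10} 20  {1,2,3,4,5,6,7,9,10} 180  {2,3,4,5,6,7,8,9,10} 720
  if 0:c drops first: 900 orders
  if 8:i drops first: 200 orders
heap linearizations: 1100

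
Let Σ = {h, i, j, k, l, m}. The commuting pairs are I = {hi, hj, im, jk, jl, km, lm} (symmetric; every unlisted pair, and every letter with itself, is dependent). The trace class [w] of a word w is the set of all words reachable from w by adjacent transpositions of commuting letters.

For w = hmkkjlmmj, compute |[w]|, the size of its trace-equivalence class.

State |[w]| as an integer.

piece 0:h — minimal
piece 1:m rests on {0:h}
piece 2:k rests on {0:h}
piece 3:k rests on {2:k}
piece 4:j rests on {1:m}
piece 5:l rests on {3:k}
piece 6:m rests on {4:j}
piece 7:m rests on {6:m}
piece 8:j rests on {7:m}
minimal pieces: {0:h}
ways to finish when only these pieces remain (= sum over removing one remaining piece with nothing left below it):
  1 left: {5}→1  {8}→1
  2 left: {3,5}→1  {5,8}→2  {7,8}→1
  3 left: {2,3,5}→1  {3,5,8}→3  {5,7,8}→3  {6,7,8}→1
  4 left: {2,3,5,8}→4  {3,5,7,8}→6  {4,6,7,8}→1  {5,6,7,8}→4
  5 left: {1,4,6,7,8}→1  {2,3,5,7,8}→10  {3,5,6,7,8}→10  {4,5,6,7,8}→5
  6 left: {1,4,5,6,7,8}→6  {2,3,5,6,7,8}→20  {3,4,5,6,7,8}→15
  7 left: {1,3,4,5,6,7,8}→21  {2,3,4,5,6,7,8}→35
  placing 0:h first → 56 extensions

56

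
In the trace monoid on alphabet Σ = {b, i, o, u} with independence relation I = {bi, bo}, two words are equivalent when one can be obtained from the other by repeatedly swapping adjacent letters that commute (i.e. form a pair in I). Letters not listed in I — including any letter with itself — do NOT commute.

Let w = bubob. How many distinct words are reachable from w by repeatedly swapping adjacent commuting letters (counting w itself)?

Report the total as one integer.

piece 0:b — minimal
piece 1:u rests on {0:b}
piece 2:b rests on {1:u}
piece 3:o rests on {1:u}
piece 4:b rests on {2:b}
minimal pieces: {0:b}
ways to finish when only these pieces remain (= sum over removing one remaining piece with nothing left below it):
  1 left: {3}→1  {4}→1
  2 left: {2,4}→1  {3,4}→2
  3 left: {2,3,4}→3
  placing 0:b first → 3 extensions

3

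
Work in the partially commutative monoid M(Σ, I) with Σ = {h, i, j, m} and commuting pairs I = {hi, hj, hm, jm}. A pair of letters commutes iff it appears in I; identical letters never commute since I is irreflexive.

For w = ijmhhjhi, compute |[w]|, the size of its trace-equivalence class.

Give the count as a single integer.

168

piece 0:i — minimal
piece 1:j rests on {0:i}
piece 2:m rests on {0:i}
piece 3:h — minimal
piece 4:h rests on {3:h}
piece 5:j rests on {1:j}
piece 6:h rests on {4:h}
piece 7:i rests on {2:m, 5:j}
minimal pieces: {0:i, 3:h}
ways to finish when only these pieces remain (= sum over removing one remaining piece with nothing left below it):
  1 left: {6}→1  {7}→1
  2 left: {2,7}→1  {4,6}→1  {5,7}→1  {6,7}→2
  3 left: {1,5,7}→1  {2,5,7}→2  {2,6,7}→3  {3,4,6}→1  {4,6,7}→3  {5,6,7}→3
  4 left: {1,2,5,7}→3  {1,5,6,7}→4  {2,4,6,7}→6  {2,5,6,7}→8  {3,4,6,7}→4  {4,5,6,7}→6
  5 left: {0,1,2,5,7}→3  {1,2,5,6,7}→15  {1,4,5,6,7}→10  {2,3,4,6,7}→10  {2,4,5,6,7}→20  {3,4,5,6,7}→10
  6 left: {0,1,2,5,6,7}→18  {1,2,4,5,6,7}→45  {1,3,4,5,6,7}→20  {2,3,4,5,6,7}→40
  placing 0:i first → 105 extensions
  placing 3:h first → 63 extensions
total linear extensions = 168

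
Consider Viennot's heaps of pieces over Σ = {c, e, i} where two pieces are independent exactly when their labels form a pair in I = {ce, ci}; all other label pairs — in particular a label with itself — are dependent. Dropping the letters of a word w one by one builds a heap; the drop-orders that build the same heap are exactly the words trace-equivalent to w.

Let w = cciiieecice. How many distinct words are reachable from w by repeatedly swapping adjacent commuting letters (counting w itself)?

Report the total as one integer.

330

piece 0:c — minimal
piece 1:c rests on {0:c}
piece 2:i — minimal
piece 3:i rests on {2:i}
piece 4:i rests on {3:i}
piece 5:e rests on {4:i}
piece 6:e rests on {5:e}
piece 7:c rests on {1:c}
piece 8:i rests on {6:e}
piece 9:c rests on {7:c}
piece 10:e rests on {8:i}
minimal pieces: {0:c, 2:i}
ways to finish when only these pieces remain (= sum over removing one remaining piece with nothing left below it):
  1 left: {9}→1  {10}→1
  2 left: {7,9}→1  {8,10}→1  {9,10}→2
  3 left: {1,7,9}→1  {6,8,10}→1  {7,9,10}→3  {8,9,10}→3
  4 left: {0,1,7,9}→1  {1,7,9,10}→4  {5,6,8,10}→1  {6,8,9,10}→4  {7,8,9,10}→6
  5 left: {0,1,7,9,10}→5  {1,7,8,9,10}→10  {4,5,6,8,10}→1  {5,6,8,9,10}→5  {6,7,8,9,10}→10
  6 left: {0,1,7,8,9,10}→15  {1,6,7,8,9,10}→20  {3,4,5,6,8,10}→1  {4,5,6,8,9,10}→6  {5,6,7,8,9,10}→15
  7 left: {0,1,6,7,8,9,10}→35  {1,5,6,7,8,9,10}→35  {2,3,4,5,6,8,10}→1  {3,4,5,6,8,9,10}→7  {4,5,6,7,8,9,10}→21
  8 left: {0,1,5,6,7,8,9,10}→70  {1,4,5,6,7,8,9,10}→56  {2,3,4,5,6,8,9,10}→8  {3,4,5,6,7,8,9,10}→28
  9 left: {0,1,4,5,6,7,8,9,10}→126  {1,3,4,5,6,7,8,9,10}→84  {2,3,4,5,6,7,8,9,10}→36
  placing 0:c first → 120 extensions
  placing 2:i first → 210 extensions
total linear extensions = 330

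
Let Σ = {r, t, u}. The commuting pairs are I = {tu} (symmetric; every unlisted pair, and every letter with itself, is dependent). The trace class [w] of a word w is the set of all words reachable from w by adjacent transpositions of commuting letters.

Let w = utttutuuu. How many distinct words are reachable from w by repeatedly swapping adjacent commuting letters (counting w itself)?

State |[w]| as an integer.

piece 0:u — minimal
piece 1:t — minimal
piece 2:t rests on {1:t}
piece 3:t rests on {2:t}
piece 4:u rests on {0:u}
piece 5:t rests on {3:t}
piece 6:u rests on {4:u}
piece 7:u rests on {6:u}
piece 8:u rests on {7:u}
minimal pieces: {0:u, 1:t}
ways to finish when only these pieces remain (= sum over removing one remaining piece with nothing left below it):
  1 left: {5}→1  {8}→1
  2 left: {3,5}→1  {5,8}→2  {7,8}→1
  3 left: {2,3,5}→1  {3,5,8}→3  {5,7,8}→3  {6,7,8}→1
  4 left: {1,2,3,5}→1  {2,3,5,8}→4  {3,5,7,8}→6  {4,6,7,8}→1  {5,6,7,8}→4
  5 left: {0,4,6,7,8}→1  {1,2,3,5,8}→5  {2,3,5,7,8}→10  {3,5,6,7,8}→10  {4,5,6,7,8}→5
  6 left: {0,4,5,6,7,8}→6  {1,2,3,5,7,8}→15  {2,3,5,6,7,8}→20  {3,4,5,6,7,8}→15
  7 left: {0,3,4,5,6,7,8}→21  {1,2,3,5,6,7,8}→35  {2,3,4,5,6,7,8}→35
  placing 0:u first → 70 extensions
  placing 1:t first → 56 extensions
total linear extensions = 126

126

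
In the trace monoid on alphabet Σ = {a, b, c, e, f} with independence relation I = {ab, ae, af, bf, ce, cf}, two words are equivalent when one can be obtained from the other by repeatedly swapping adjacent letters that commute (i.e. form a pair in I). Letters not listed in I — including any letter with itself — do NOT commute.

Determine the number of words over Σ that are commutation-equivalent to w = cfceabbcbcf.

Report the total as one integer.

162

#0=c has no predecessor
#1=f has no predecessor
#2=c depends on [0:c]
#3=e depends on [1:f]
#4=a depends on [2:c]
#5=b depends on [2:c, 3:e]
#6=b depends on [5:b]
#7=c depends on [4:a, 6:b]
#8=b depends on [7:c]
#9=c depends on [8:b]
#10=f depends on [3:e]
sources: [0:c, 1:f]
N(rest) = Σ N(rest − s) over sources s of rest; N(one piece) = 1:
  size 1 → [9]=1  [10]=1
  size 2 → [8,9]=1  [9,10]=2
  size 3 → [7,8,9]=1  [8,9,10]=3
  size 4 → [4,7,8,9]=1  [6,7,8,9]=1  [7,8,9,10]=4
  size 5 → [4,6,7,8,9]=2  [4,7,8,9,10]=5  [5,6,7,8,9]=1  [6,7,8,9,10]=5
  size 6 → [4,5,6,7,8,9]=3  [4,6,7,8,9,10]=12  [5,6,7,8,9,10]=6
  size 7 → [2,4,5,6,7,8,9]=3  [3,5,6,7,8,9,10]=6  [4,5,6,7,8,9,10]=21
  size 8 → [0,2,4,5,6,7,8,9]=3  [1,3,5,6,7,8,9,10]=6  [2,4,5,6,7,8,9,10]=24  [3,4,5,6,7,8,9,10]=27
  size 9 → [0,2,4,5,6,7,8,9,10]=27  [1,3,4,5,6,7,8,9,10]=33  [2,3,4,5,6,7,8,9,10]=51
  first=0(c) contributes 84
  first=1(f) contributes 78
|[w]| = 162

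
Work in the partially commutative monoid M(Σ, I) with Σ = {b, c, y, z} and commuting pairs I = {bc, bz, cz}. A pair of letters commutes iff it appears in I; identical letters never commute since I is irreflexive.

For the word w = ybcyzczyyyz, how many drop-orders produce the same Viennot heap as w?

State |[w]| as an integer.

drop 0:y onto floor
drop 1:b onto {0:y}
drop 2:c onto {0:y}
drop 3:y onto {1:b, 2:c}
drop 4:z onto {3:y}
drop 5:c onto {3:y}
drop 6:z onto {4:z}
drop 7:y onto {5:c, 6:z}
drop 8:y onto {7:y}
drop 9:y onto {8:y}
drop 10:z onto {9:y}
ground layer = {0:y}
drop-orders for the pieces not yet dropped (sum over which currently-grounded one goes next):
  1 to go: {10} 1
  2 to go: {9,10} 1
  3 to go: {8,9,10} 1
  4 to go: {7,8,9,10} 1
  5 to go: {5,7,8,9,10} 1  {6,7,8,9,10} 1
  6 to go: {4,6,7,8,9,10} 1  {5,6,7,8,9,10} 2
  7 to go: {4,5,6,7,8,9,10} 3
  8 to go: {3,4,5,6,7,8,9,10} 3
  9 to go: {1,3,4,5,6,7,8,9,10} 3  {2,3,4,5,6,7,8,9,10} 3
  if 0:y drops first: 6 orders

6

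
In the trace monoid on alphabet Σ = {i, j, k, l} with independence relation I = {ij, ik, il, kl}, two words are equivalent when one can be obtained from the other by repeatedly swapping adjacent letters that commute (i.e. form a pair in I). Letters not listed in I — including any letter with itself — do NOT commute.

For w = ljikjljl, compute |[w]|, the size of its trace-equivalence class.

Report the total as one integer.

piece 0:l — minimal
piece 1:j rests on {0:l}
piece 2:i — minimal
piece 3:k rests on {1:j}
piece 4:j rests on {3:k}
piece 5:l rests on {4:j}
piece 6:j rests on {5:l}
piece 7:l rests on {6:j}
minimal pieces: {0:l, 2:i}
ways to finish when only these pieces remain (= sum over removing one remaining piece with nothing left below it):
  1 left: {2}→1  {7}→1
  2 left: {2,7}→2  {6,7}→1
  3 left: {2,6,7}→3  {5,6,7}→1
  4 left: {2,5,6,7}→4  {4,5,6,7}→1
  5 left: {2,4,5,6,7}→5  {3,4,5,6,7}→1
  6 left: {1,3,4,5,6,7}→1  {2,3,4,5,6,7}→6
  placing 0:l first → 7 extensions
  placing 2:i first → 1 extensions
total linear extensions = 8

8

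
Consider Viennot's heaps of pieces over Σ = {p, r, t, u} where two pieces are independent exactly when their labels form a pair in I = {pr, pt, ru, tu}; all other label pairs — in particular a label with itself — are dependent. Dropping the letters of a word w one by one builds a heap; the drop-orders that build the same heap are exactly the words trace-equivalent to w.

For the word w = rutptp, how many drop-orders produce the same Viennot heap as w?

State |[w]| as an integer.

20

0(r) covers ∅
1(u) covers ∅
2(t) covers 0:r
3(p) covers 1:u
4(t) covers 2:t
5(p) covers 3:p
floor of heap: 0:r, 1:u
completions by unplaced set U, small U first (add the entries for U minus each lowest piece of U):
  |U|=1: {4}:1  {5}:1
  |U|=2: {2,4}:1  {3,5}:1  {4,5}:2
  |U|=3: {0,2,4}:1  {1,3,5}:1  {2,4,5}:3  {3,4,5}:3
  |U|=4: {0,2,4,5}:4  {1,3,4,5}:4  {2,3,4,5}:6
  start at 0(r): 10
  start at 1(u): 10
sum over floor = 20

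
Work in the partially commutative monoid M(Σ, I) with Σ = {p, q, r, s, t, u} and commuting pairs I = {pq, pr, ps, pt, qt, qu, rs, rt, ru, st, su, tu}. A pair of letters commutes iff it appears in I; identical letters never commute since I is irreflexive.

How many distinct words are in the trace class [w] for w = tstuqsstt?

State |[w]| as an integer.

0(t) covers ∅
1(s) covers ∅
2(t) covers 0:t
3(u) covers ∅
4(q) covers 1:s
5(s) covers 4:q
6(s) covers 5:s
7(t) covers 2:t
8(t) covers 7:t
floor of heap: 0:t, 1:s, 3:u
completions by unplaced set U, small U first (add the entries for U minus each lowest piece of U):
  |U|=1: {3}:1  {6}:1  {8}:1
  |U|=2: {3,6}:2  {3,8}:2  {5,6}:1  {6,8}:2  {7,8}:1
  |U|=3: {2,7,8}:1  {3,5,6}:3  {3,6,8}:6  {3,7,8}:3  {4,5,6}:1  {5,6,8}:3  {6,7,8}:3
  |U|=4: {0,2,7,8}:1  {1,4,5,6}:1  {2,3,7,8}:4  {2,6,7,8}:4  {3,4,5,6}:4  {3,5,6,8}:12  {3,6,7,8}:12  {4,5,6,8}:4  {5,6,7,8}:6
  |U|=5: {0,2,3,7,8}:5  {0,2,6,7,8}:5  {1,3,4,5,6}:5  {1,4,5,6,8}:5  {2,3,6,7,8}:20  {2,5,6,7,8}:10  {3,4,5,6,8}:20  {3,5,6,7,8}:30  {4,5,6,7,8}:10
  |U|=6: {0,2,3,6,7,8}:30  {0,2,5,6,7,8}:15  {1,3,4,5,6,8}:30  {1,4,5,6,7,8}:15  {2,3,5,6,7,8}:60  {2,4,5,6,7,8}:20  {3,4,5,6,7,8}:60
  |U|=7: {0,2,3,5,6,7,8}:105  {0,2,4,5,6,7,8}:35  {1,2,4,5,6,7,8}:35  {1,3,4,5,6,7,8}:105  {2,3,4,5,6,7,8}:140
  start at 0(t): 280
  start at 1(s): 280
  start at 3(u): 70
sum over floor = 630

630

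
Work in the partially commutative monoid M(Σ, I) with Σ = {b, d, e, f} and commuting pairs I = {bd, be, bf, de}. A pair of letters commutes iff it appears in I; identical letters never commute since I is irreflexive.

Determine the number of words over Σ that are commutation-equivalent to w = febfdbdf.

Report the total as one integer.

28

0(f) covers ∅
1(e) covers 0:f
2(b) covers ∅
3(f) covers 1:e
4(d) covers 3:f
5(b) covers 2:b
6(d) covers 4:d
7(f) covers 6:d
floor of heap: 0:f, 2:b
completions by unplaced set U, small U first (add the entries for U minus each lowest piece of U):
  |U|=1: {5}:1  {7}:1
  |U|=2: {2,5}:1  {5,7}:2  {6,7}:1
  |U|=3: {2,5,7}:3  {4,6,7}:1  {5,6,7}:3
  |U|=4: {2,5,6,7}:6  {3,4,6,7}:1  {4,5,6,7}:4
  |U|=5: {1,3,4,6,7}:1  {2,4,5,6,7}:10  {3,4,5,6,7}:5
  |U|=6: {0,1,3,4,6,7}:1  {1,3,4,5,6,7}:6  {2,3,4,5,6,7}:15
  start at 0(f): 21
  start at 2(b): 7
sum over floor = 28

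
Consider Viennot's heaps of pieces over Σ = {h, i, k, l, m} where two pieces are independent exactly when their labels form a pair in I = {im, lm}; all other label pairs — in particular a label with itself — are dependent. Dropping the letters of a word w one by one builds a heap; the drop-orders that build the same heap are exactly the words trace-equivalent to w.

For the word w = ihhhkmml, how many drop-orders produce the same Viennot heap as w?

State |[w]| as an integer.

3

piece 0:i — minimal
piece 1:h rests on {0:i}
piece 2:h rests on {1:h}
piece 3:h rests on {2:h}
piece 4:k rests on {3:h}
piece 5:m rests on {4:k}
piece 6:m rests on {5:m}
piece 7:l rests on {4:k}
minimal pieces: {0:i}
ways to finish when only these pieces remain (= sum over removing one remaining piece with nothing left below it):
  1 left: {6}→1  {7}→1
  2 left: {5,6}→1  {6,7}→2
  3 left: {5,6,7}→3
  4 left: {4,5,6,7}→3
  5 left: {3,4,5,6,7}→3
  6 left: {2,3,4,5,6,7}→3
  placing 0:i first → 3 extensions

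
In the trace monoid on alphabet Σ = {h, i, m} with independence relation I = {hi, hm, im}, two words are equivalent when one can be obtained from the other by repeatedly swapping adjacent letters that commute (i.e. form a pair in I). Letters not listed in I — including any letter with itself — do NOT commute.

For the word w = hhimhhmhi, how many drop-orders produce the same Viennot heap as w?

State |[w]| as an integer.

piece 0:h — minimal
piece 1:h rests on {0:h}
piece 2:i — minimal
piece 3:m — minimal
piece 4:h rests on {1:h}
piece 5:h rests on {4:h}
piece 6:m rests on {3:m}
piece 7:h rests on {5:h}
piece 8:i rests on {2:i}
minimal pieces: {0:h, 2:i, 3:m}
ways to finish when only these pieces remain (= sum over removing one remaining piece with nothing left below it):
  1 left: {6}→1  {7}→1  {8}→1
  2 left: {2,8}→1  {3,6}→1  {5,7}→1  {6,7}→2  {6,8}→2  {7,8}→2
  3 left: {2,6,8}→3  {2,7,8}→3  {3,6,7}→3  {3,6,8}→3  {4,5,7}→1  {5,6,7}→3  {5,7,8}→3  {6,7,8}→6
  4 left: {1,4,5,7}→1  {2,3,6,8}→6  {2,5,7,8}→6  {2,6,7,8}→12  {3,5,6,7}→6  {3,6,7,8}→12  {4,5,6,7}→4  {4,5,7,8}→4  {5,6,7,8}→12
  5 left: {0,1,4,5,7}→1  {1,4,5,6,7}→5  {1,4,5,7,8}→5  {2,3,6,7,8}→30  {2,4,5,7,8}→10  {2,5,6,7,8}→30  {3,4,5,6,7}→10  {3,5,6,7,8}→30  {4,5,6,7,8}→20
  6 left: {0,1,4,5,6,7}→6  {0,1,4,5,7,8}→6  {1,2,4,5,7,8}→15  {1,3,4,5,6,7}→15  {1,4,5,6,7,8}→30  {2,3,5,6,7,8}→90  {2,4,5,6,7,8}→60  {3,4,5,6,7,8}→60
  7 left: {0,1,2,4,5,7,8}→21  {0,1,3,4,5,6,7}→21  {0,1,4,5,6,7,8}→42  {1,2,4,5,6,7,8}→105  {1,3,4,5,6,7,8}→105  {2,3,4,5,6,7,8}→210
  placing 0:h first → 420 extensions
  placing 2:i first → 168 extensions
  placing 3:m first → 168 extensions
total linear extensions = 756

756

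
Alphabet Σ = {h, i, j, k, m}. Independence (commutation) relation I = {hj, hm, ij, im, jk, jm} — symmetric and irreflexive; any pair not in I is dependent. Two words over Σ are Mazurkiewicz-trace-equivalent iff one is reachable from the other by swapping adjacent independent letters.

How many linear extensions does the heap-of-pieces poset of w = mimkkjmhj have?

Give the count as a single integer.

216

piece 0:m — minimal
piece 1:i — minimal
piece 2:m rests on {0:m}
piece 3:k rests on {1:i, 2:m}
piece 4:k rests on {3:k}
piece 5:j — minimal
piece 6:m rests on {4:k}
piece 7:h rests on {4:k}
piece 8:j rests on {5:j}
minimal pieces: {0:m, 1:i, 5:j}
ways to finish when only these pieces remain (= sum over removing one remaining piece with nothing left below it):
  1 left: {6}→1  {7}→1  {8}→1
  2 left: {5,8}→1  {6,7}→2  {6,8}→2  {7,8}→2
  3 left: {4,6,7}→2  {5,6,8}→3  {5,7,8}→3  {6,7,8}→6
  4 left: {3,4,6,7}→2  {4,6,7,8}→8  {5,6,7,8}→12
  5 left: {1,3,4,6,7}→2  {2,3,4,6,7}→2  {3,4,6,7,8}→10  {4,5,6,7,8}→20
  6 left: {0,2,3,4,6,7}→2  {1,2,3,4,6,7}→4  {1,3,4,6,7,8}→12  {2,3,4,6,7,8}→12  {3,4,5,6,7,8}→30
  7 left: {0,1,2,3,4,6,7}→6  {0,2,3,4,6,7,8}→14  {1,2,3,4,6,7,8}→28  {1,3,4,5,6,7,8}→42  {2,3,4,5,6,7,8}→42
  placing 0:m first → 112 extensions
  placing 1:i first → 56 extensions
  placing 5:j first → 48 extensions
total linear extensions = 216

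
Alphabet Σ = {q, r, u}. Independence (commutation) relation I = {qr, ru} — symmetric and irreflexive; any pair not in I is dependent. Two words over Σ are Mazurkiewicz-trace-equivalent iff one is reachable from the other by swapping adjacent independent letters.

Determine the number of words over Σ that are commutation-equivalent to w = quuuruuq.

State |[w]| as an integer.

8

#0=q has no predecessor
#1=u depends on [0:q]
#2=u depends on [1:u]
#3=u depends on [2:u]
#4=r has no predecessor
#5=u depends on [3:u]
#6=u depends on [5:u]
#7=q depends on [6:u]
sources: [0:q, 4:r]
N(rest) = Σ N(rest − s) over sources s of rest; N(one piece) = 1:
  size 1 → [4]=1  [7]=1
  size 2 → [4,7]=2  [6,7]=1
  size 3 → [4,6,7]=3  [5,6,7]=1
  size 4 → [3,5,6,7]=1  [4,5,6,7]=4
  size 5 → [2,3,5,6,7]=1  [3,4,5,6,7]=5
  size 6 → [1,2,3,5,6,7]=1  [2,3,4,5,6,7]=6
  first=0(q) contributes 7
  first=4(r) contributes 1
|[w]| = 8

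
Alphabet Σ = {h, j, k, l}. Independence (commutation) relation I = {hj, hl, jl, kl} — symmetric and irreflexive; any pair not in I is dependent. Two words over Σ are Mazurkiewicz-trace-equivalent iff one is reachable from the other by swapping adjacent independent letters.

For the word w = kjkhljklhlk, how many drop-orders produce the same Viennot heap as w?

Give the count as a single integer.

330

#0=k has no predecessor
#1=j depends on [0:k]
#2=k depends on [1:j]
#3=h depends on [2:k]
#4=l has no predecessor
#5=j depends on [2:k]
#6=k depends on [3:h, 5:j]
#7=l depends on [4:l]
#8=h depends on [6:k]
#9=l depends on [7:l]
#10=k depends on [8:h]
sources: [0:k, 4:l]
N(rest) = Σ N(rest − s) over sources s of rest; N(one piece) = 1:
  size 1 → [9]=1  [10]=1
  size 2 → [7,9]=1  [8,10]=1  [9,10]=2
  size 3 → [4,7,9]=1  [6,8,10]=1  [7,9,10]=3  [8,9,10]=3
  size 4 → [3,6,8,10]=1  [4,7,9,10]=4  [5,6,8,10]=1  [6,8,9,10]=4  [7,8,9,10]=6
  size 5 → [3,5,6,8,10]=2  [3,6,8,9,10]=5  [4,7,8,9,10]=10  [5,6,8,9,10]=5  [6,7,8,9,10]=10
  size 6 → [2,3,5,6,8,10]=2  [3,5,6,8,9,10]=12  [3,6,7,8,9,10]=15  [4,6,7,8,9,10]=20  [5,6,7,8,9,10]=15
  size 7 → [1,2,3,5,6,8,10]=2  [2,3,5,6,8,9,10]=14  [3,4,6,7,8,9,10]=35  [3,5,6,7,8,9,10]=42  [4,5,6,7,8,9,10]=35
  size 8 → [0,1,2,3,5,6,8,10]=2  [1,2,3,5,6,8,9,10]=16  [2,3,5,6,7,8,9,10]=56  [3,4,5,6,7,8,9,10]=112
  size 9 → [0,1,2,3,5,6,8,9,10]=18  [1,2,3,5,6,7,8,9,10]=72  [2,3,4,5,6,7,8,9,10]=168
  first=0(k) contributes 240
  first=4(l) contributes 90
|[w]| = 330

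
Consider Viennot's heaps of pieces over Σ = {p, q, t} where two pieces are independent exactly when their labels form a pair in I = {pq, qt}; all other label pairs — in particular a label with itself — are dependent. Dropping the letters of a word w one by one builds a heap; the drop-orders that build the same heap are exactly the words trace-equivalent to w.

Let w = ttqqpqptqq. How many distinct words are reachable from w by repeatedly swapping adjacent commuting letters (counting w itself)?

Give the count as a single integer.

piece 0:t — minimal
piece 1:t rests on {0:t}
piece 2:q — minimal
piece 3:q rests on {2:q}
piece 4:p rests on {1:t}
piece 5:q rests on {3:q}
piece 6:p rests on {4:p}
piece 7:t rests on {6:p}
piece 8:q rests on {5:q}
piece 9:q rests on {8:q}
minimal pieces: {0:t, 2:q}
ways to finish when only these pieces remain (= sum over removing one remaining piece with nothing left below it):
  1 left: {7}→1  {9}→1
  2 left: {6,7}→1  {7,9}→2  {8,9}→1
  3 left: {4,6,7}→1  {5,8,9}→1  {6,7,9}→3  {7,8,9}→3
  4 left: {1,4,6,7}→1  {3,5,8,9}→1  {4,6,7,9}→4  {5,7,8,9}→4  {6,7,8,9}→6
  5 left: {0,1,4,6,7}→1  {1,4,6,7,9}→5  {2,3,5,8,9}→1  {3,5,7,8,9}→5  {4,6,7,8,9}→10  {5,6,7,8,9}→10
  6 left: {0,1,4,6,7,9}→6  {1,4,6,7,8,9}→15  {2,3,5,7,8,9}→6  {3,5,6,7,8,9}→15  {4,5,6,7,8,9}→20
  7 left: {0,1,4,6,7,8,9}→21  {1,4,5,6,7,8,9}→35  {2,3,5,6,7,8,9}→21  {3,4,5,6,7,8,9}→35
  8 left: {0,1,4,5,6,7,8,9}→56  {1,3,4,5,6,7,8,9}→70  {2,3,4,5,6,7,8,9}→56
  placing 0:t first → 126 extensions
  placing 2:q first → 126 extensions
total linear extensions = 252

252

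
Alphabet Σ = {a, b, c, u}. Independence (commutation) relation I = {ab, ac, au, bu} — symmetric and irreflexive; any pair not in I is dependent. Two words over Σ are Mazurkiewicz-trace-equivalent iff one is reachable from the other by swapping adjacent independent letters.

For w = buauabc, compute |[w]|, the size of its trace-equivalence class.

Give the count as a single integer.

126

#0=b has no predecessor
#1=u has no predecessor
#2=a has no predecessor
#3=u depends on [1:u]
#4=a depends on [2:a]
#5=b depends on [0:b]
#6=c depends on [3:u, 5:b]
sources: [0:b, 1:u, 2:a]
N(rest) = Σ N(rest − s) over sources s of rest; N(one piece) = 1:
  size 1 → [4]=1  [6]=1
  size 2 → [2,4]=1  [3,6]=1  [4,6]=2  [5,6]=1
  size 3 → [0,5,6]=1  [1,3,6]=1  [2,4,6]=3  [3,4,6]=3  [3,5,6]=2  [4,5,6]=3
  size 4 → [0,3,5,6]=3  [0,4,5,6]=4  [1,3,4,6]=4  [1,3,5,6]=3  [2,3,4,6]=6  [2,4,5,6]=6  [3,4,5,6]=8
  size 5 → [0,1,3,5,6]=6  [0,2,4,5,6]=10  [0,3,4,5,6]=15  [1,2,3,4,6]=10  [1,3,4,5,6]=15  [2,3,4,5,6]=20
  first=0(b) contributes 45
  first=1(u) contributes 45
  first=2(a) contributes 36
|[w]| = 126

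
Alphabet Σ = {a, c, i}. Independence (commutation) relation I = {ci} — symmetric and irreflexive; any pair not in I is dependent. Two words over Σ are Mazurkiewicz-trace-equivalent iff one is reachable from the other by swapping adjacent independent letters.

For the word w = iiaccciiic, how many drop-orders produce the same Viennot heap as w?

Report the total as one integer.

drop 0:i onto floor
drop 1:i onto {0:i}
drop 2:a onto {1:i}
drop 3:c onto {2:a}
drop 4:c onto {3:c}
drop 5:c onto {4:c}
drop 6:i onto {2:a}
drop 7:i onto {6:i}
drop 8:i onto {7:i}
drop 9:c onto {5:c}
ground layer = {0:i}
drop-orders for the pieces not yet dropped (sum over which currently-grounded one goes next):
  1 to go: {8} 1  {9} 1
  2 to go: {5,9} 1  {7,8} 1  {8,9} 2
  3 to go: {4,5,9} 1  {5,8,9} 3  {6,7,8} 1  {7,8,9} 3
  4 to go: {3,4,5,9} 1  {4,5,8,9} 4  {5,7,8,9} 6  {6,7,8,9} 4
  5 to go: {3,4,5,8,9} 5  {4,5,7,8,9} 10  {5,6,7,8,9} 10
  6 to go: {3,4,5,7,8,9} 15  {4,5,6,7,8,9} 20
  7 to go: {3,4,5,6,7,8,9} 35
  8 to go: {2,3,4,5,6,7,8,9} 35
  if 0:i drops first: 35 orders

35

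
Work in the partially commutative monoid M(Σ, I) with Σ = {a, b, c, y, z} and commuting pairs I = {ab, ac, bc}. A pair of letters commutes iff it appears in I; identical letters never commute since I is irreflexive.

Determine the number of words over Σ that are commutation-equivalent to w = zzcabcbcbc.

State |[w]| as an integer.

280

0(z) covers ∅
1(z) covers 0:z
2(c) covers 1:z
3(a) covers 1:z
4(b) covers 1:z
5(c) covers 2:c
6(b) covers 4:b
7(c) covers 5:c
8(b) covers 6:b
9(c) covers 7:c
floor of heap: 0:z
completions by unplaced set U, small U first (add the entries for U minus each lowest piece of U):
  |U|=1: {3}:1  {8}:1  {9}:1
  |U|=2: {3,8}:2  {3,9}:2  {6,8}:1  {7,9}:1  {8,9}:2
  |U|=3: {3,6,8}:3  {3,7,9}:3  {3,8,9}:6  {4,6,8}:1  {5,7,9}:1  {6,8,9}:3  {7,8,9}:3
  |U|=4: {2,5,7,9}:1  {3,4,6,8}:4  {3,5,7,9}:4  {3,6,8,9}:12  {3,7,8,9}:12  {4,6,8,9}:4  {5,7,8,9}:4  {6,7,8,9}:6
  |U|=5: {2,3,5,7,9}:5  {2,5,7,8,9}:5  {3,4,6,8,9}:20  {3,5,7,8,9}:20  {3,6,7,8,9}:30  {4,6,7,8,9}:10  {5,6,7,8,9}:10
  |U|=6: {2,3,5,7,8,9}:30  {2,5,6,7,8,9}:15  {3,4,6,7,8,9}:60  {3,5,6,7,8,9}:60  {4,5,6,7,8,9}:20
  |U|=7: {2,3,5,6,7,8,9}:105  {2,4,5,6,7,8,9}:35  {3,4,5,6,7,8,9}:140
  |U|=8: {2,3,4,5,6,7,8,9}:280
  start at 0(z): 280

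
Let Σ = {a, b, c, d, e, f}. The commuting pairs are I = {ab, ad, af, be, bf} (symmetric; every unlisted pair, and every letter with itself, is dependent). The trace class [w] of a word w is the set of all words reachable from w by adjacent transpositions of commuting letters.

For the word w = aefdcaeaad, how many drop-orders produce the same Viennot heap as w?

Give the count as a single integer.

3

piece 0:a — minimal
piece 1:e rests on {0:a}
piece 2:f rests on {1:e}
piece 3:d rests on {2:f}
piece 4:c rests on {3:d}
piece 5:a rests on {4:c}
piece 6:e rests on {5:a}
piece 7:a rests on {6:e}
piece 8:a rests on {7:a}
piece 9:d rests on {6:e}
minimal pieces: {0:a}
ways to finish when only these pieces remain (= sum over removing one remaining piece with nothing left below it):
  1 left: {8}→1  {9}→1
  2 left: {7,8}→1  {8,9}→2
  3 left: {7,8,9}→3
  4 left: {6,7,8,9}→3
  5 left: {5,6,7,8,9}→3
  6 left: {4,5,6,7,8,9}→3
  7 left: {3,4,5,6,7,8,9}→3
  8 left: {2,3,4,5,6,7,8,9}→3
  placing 0:a first → 3 extensions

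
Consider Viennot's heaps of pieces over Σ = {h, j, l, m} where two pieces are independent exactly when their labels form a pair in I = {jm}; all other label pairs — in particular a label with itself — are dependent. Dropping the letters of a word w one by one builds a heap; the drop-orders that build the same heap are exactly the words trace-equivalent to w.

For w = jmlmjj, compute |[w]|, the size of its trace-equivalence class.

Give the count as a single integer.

piece 0:j — minimal
piece 1:m — minimal
piece 2:l rests on {0:j, 1:m}
piece 3:m rests on {2:l}
piece 4:j rests on {2:l}
piece 5:j rests on {4:j}
minimal pieces: {0:j, 1:m}
ways to finish when only these pieces remain (= sum over removing one remaining piece with nothing left below it):
  1 left: {3}→1  {5}→1
  2 left: {3,5}→2  {4,5}→1
  3 left: {3,4,5}→3
  4 left: {2,3,4,5}→3
  placing 0:j first → 3 extensions
  placing 1:m first → 3 extensions
total linear extensions = 6

6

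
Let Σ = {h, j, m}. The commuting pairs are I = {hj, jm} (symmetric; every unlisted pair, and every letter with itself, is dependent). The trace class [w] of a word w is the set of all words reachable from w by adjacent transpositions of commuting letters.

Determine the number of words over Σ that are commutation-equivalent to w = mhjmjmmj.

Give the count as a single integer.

0(m) covers ∅
1(h) covers 0:m
2(j) covers ∅
3(m) covers 1:h
4(j) covers 2:j
5(m) covers 3:m
6(m) covers 5:m
7(j) covers 4:j
floor of heap: 0:m, 2:j
completions by unplaced set U, small U first (add the entries for U minus each lowest piece of U):
  |U|=1: {6}:1  {7}:1
  |U|=2: {4,7}:1  {5,6}:1  {6,7}:2
  |U|=3: {2,4,7}:1  {3,5,6}:1  {4,6,7}:3  {5,6,7}:3
  |U|=4: {1,3,5,6}:1  {2,4,6,7}:4  {3,5,6,7}:4  {4,5,6,7}:6
  |U|=5: {0,1,3,5,6}:1  {1,3,5,6,7}:5  {2,4,5,6,7}:10  {3,4,5,6,7}:10
  |U|=6: {0,1,3,5,6,7}:6  {1,3,4,5,6,7}:15  {2,3,4,5,6,7}:20
  start at 0(m): 35
  start at 2(j): 21
sum over floor = 56

56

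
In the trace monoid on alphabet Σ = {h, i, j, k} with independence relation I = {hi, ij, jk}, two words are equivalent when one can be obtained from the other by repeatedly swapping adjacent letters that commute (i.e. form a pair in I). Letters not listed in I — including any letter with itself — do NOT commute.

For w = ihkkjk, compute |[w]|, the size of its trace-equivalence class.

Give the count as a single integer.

9

0(i) covers ∅
1(h) covers ∅
2(k) covers 0:i, 1:h
3(k) covers 2:k
4(j) covers 1:h
5(k) covers 3:k
floor of heap: 0:i, 1:h
completions by unplaced set U, small U first (add the entries for U minus each lowest piece of U):
  |U|=1: {4}:1  {5}:1
  |U|=2: {3,5}:1  {4,5}:2
  |U|=3: {2,3,5}:1  {3,4,5}:3
  |U|=4: {0,2,3,5}:1  {2,3,4,5}:4
  start at 0(i): 4
  start at 1(h): 5
sum over floor = 9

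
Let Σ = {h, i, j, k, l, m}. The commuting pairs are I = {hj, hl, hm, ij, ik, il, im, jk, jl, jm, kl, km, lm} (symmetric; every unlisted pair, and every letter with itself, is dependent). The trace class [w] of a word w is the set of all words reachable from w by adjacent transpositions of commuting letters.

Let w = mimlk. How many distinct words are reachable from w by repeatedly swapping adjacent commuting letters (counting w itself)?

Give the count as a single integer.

#0=m has no predecessor
#1=i has no predecessor
#2=m depends on [0:m]
#3=l has no predecessor
#4=k has no predecessor
sources: [0:m, 1:i, 3:l, 4:k]
N(rest) = Σ N(rest − s) over sources s of rest; N(one piece) = 1:
  size 1 → [1]=1  [2]=1  [3]=1  [4]=1
  size 2 → [0,2]=1  [1,2]=2  [1,3]=2  [1,4]=2  [2,3]=2  [2,4]=2  [3,4]=2
  size 3 → [0,1,2]=3  [0,2,3]=3  [0,2,4]=3  [1,2,3]=6  [1,2,4]=6  [1,3,4]=6  [2,3,4]=6
  first=0(m) contributes 24
  first=1(i) contributes 12
  first=3(l) contributes 12
  first=4(k) contributes 12
|[w]| = 60

60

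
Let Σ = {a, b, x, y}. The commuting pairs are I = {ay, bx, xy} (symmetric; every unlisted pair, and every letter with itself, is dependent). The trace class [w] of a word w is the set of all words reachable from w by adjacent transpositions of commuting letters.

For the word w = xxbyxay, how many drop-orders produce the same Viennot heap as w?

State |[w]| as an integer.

34

drop 0:x onto floor
drop 1:x onto {0:x}
drop 2:b onto floor
drop 3:y onto {2:b}
drop 4:x onto {1:x}
drop 5:a onto {2:b, 4:x}
drop 6:y onto {3:y}
ground layer = {0:x, 2:b}
drop-orders for the pieces not yet dropped (sum over which currently-grounded one goes next):
  1 to go: {5} 1  {6} 1
  2 to go: {3,6} 1  {4,5} 1  {5,6} 2
  3 to go: {1,4,5} 1  {3,5,6} 3  {4,5,6} 3
  4 to go: {0,1,4,5} 1  {1,4,5,6} 4  {2,3,5,6} 3  {3,4,5,6} 6
  5 to go: {0,1,4,5,6} 5  {1,3,4,5,6} 10  {2,3,4,5,6} 9
  if 0:x drops first: 19 orders
  if 2:b drops first: 15 orders
heap linearizations: 34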